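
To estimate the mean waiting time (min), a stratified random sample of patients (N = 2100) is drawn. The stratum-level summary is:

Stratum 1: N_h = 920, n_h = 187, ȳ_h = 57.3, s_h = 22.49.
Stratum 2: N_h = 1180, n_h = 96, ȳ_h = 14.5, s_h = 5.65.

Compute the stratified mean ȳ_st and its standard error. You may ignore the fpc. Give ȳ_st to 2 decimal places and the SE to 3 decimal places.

ȳ_st = Σ W_h ȳ_h = (920·57.3 + 1180·14.5)/2100 = 33.25048
V̂(ȳ_st) = Σ W_h² s_h²/n_h, with W_h = N_h/N and N = 2100:
  stratum 1: (920/2100)²·22.49²/187 = 0.519128
  stratum 2: (1180/2100)²·5.65²/96 = 0.104991
V̂(ȳ_st) = 0.624119
SE(ȳ_st) = √0.624119 = 0.790012

ȳ_st ≈ 33.25, SE ≈ 0.790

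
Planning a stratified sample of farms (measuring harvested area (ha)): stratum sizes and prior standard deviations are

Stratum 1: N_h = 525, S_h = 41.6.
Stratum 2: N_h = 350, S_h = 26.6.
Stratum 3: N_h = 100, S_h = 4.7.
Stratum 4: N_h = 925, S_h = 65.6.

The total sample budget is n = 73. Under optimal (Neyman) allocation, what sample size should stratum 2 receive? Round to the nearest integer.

Neyman allocation: n_h = n · N_h S_h / Σ N_i S_i, with n = 73.
  stratum 1: N_h·S_h = 525·41.6 = 21840.00
  stratum 2: N_h·S_h = 350·26.6 = 9310.00
  stratum 3: N_h·S_h = 100·4.7 = 470.00
  stratum 4: N_h·S_h = 925·65.6 = 60680.00
Σ N_h S_h = 92300.00
n for stratum 2 = 73·9310.00/92300.00 = 7.363 → 7

7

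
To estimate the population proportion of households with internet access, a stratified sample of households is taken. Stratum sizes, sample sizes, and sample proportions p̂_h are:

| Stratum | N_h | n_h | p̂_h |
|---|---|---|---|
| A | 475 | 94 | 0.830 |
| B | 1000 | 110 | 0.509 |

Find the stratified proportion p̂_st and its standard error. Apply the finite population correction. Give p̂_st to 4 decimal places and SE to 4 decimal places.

N = 1475; stratum weights W_h = N_h/N.
p̂_st = Σ W_h p̂_h = (475·0.830 + 1000·0.509)/1475 = 0.61237
V̂(p̂_st) = Σ W_h² (1 − n_h/N_h) p̂_h(1−p̂_h)/(n_h−1):
  stratum A: (475/1475)²·(1 − 94/475)·0.830·0.170/93 = 0.000126206
  stratum B: (1000/1475)²·(1 − 110/1000)·0.509·0.491/109 = 0.000937948
V̂(p̂_st) = 0.00106415; SE = √V̂ = 0.0326214

p̂_st ≈ 0.6124, SE ≈ 0.0326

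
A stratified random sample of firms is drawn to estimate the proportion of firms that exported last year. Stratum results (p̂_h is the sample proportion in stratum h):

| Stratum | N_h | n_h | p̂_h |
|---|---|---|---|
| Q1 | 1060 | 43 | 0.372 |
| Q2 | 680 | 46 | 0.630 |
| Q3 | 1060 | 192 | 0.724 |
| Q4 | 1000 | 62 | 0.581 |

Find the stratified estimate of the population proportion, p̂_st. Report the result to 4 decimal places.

N = 3800; stratum weights W_h = N_h/N.
p̂_st = Σ W_h p̂_h = (1060·0.372 + 680·0.630 + 1060·0.724 + 1000·0.581)/3800 = 0.57136

p̂_st ≈ 0.5714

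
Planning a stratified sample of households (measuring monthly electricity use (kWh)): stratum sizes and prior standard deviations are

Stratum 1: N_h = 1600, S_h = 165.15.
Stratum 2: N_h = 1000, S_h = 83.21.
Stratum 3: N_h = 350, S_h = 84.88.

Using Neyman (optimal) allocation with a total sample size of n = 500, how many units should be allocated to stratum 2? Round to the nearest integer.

Neyman allocation: n_h = n · N_h S_h / Σ N_i S_i, with n = 500.
  stratum 1: N_h·S_h = 1600·165.15 = 264240.00
  stratum 2: N_h·S_h = 1000·83.21 = 83210.00
  stratum 3: N_h·S_h = 350·84.88 = 29708.00
Σ N_h S_h = 377158.00
n for stratum 2 = 500·83210.00/377158.00 = 110.312 → 110

110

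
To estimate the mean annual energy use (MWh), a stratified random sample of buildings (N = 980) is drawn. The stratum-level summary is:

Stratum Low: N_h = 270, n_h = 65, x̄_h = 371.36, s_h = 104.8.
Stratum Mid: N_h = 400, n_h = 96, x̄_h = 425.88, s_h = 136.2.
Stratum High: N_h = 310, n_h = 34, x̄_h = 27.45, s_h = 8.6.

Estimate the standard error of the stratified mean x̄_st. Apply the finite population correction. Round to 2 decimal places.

SE(x̄_st) ≈ 5.86

V̂(x̄_st) = Σ W_h² (1 − n_h/N_h) s_h²/n_h, with W_h = N_h/N and N = 980:
  stratum Low: (270/980)²·(1 − 65/270)·104.8²/65 = 9.73811
  stratum Mid: (400/980)²·(1 − 96/400)·136.2²/96 = 24.4661
  stratum High: (310/980)²·(1 − 34/310)·8.6²/34 = 0.193792
V̂(x̄_st) = 34.398
SE(x̄_st) = √34.398 = 5.86498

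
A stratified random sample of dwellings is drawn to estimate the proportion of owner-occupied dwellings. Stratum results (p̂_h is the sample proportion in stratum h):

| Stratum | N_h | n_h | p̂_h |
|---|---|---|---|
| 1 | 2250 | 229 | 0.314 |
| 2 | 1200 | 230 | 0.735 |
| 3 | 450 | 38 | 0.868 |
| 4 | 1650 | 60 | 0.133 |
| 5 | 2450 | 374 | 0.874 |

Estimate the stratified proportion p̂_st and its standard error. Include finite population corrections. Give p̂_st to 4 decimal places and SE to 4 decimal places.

N = 8000; stratum weights W_h = N_h/N.
p̂_st = Σ W_h p̂_h = (2250·0.314 + 1200·0.735 + 450·0.868 + 1650·0.133 + 2450·0.874)/8000 = 0.54248
V̂(p̂_st) = Σ W_h² (1 − n_h/N_h) p̂_h(1−p̂_h)/(n_h−1):
  stratum 1: (2250/8000)²·(1 − 229/2250)·0.314·0.686/228 = 6.71255e-05
  stratum 2: (1200/8000)²·(1 − 230/1200)·0.735·0.265/229 = 1.54693e-05
  stratum 3: (450/8000)²·(1 − 38/450)·0.868·0.132/37 = 8.9706e-06
  stratum 4: (1650/8000)²·(1 − 60/1650)·0.133·0.867/59 = 8.01161e-05
  stratum 5: (2450/8000)²·(1 − 374/2450)·0.874·0.126/373 = 2.34632e-05
V̂(p̂_st) = 0.000195145; SE = √V̂ = 0.0139694

p̂_st ≈ 0.5425, SE ≈ 0.0140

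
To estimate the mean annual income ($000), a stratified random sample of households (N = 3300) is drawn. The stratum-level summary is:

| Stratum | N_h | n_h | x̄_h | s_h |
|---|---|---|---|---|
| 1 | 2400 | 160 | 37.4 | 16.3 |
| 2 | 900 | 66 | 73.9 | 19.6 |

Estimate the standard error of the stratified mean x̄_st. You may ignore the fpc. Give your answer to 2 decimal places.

V̂(x̄_st) = Σ W_h² s_h²/n_h, with W_h = N_h/N and N = 3300:
  stratum 1: (2400/3300)²·16.3²/160 = 0.878314
  stratum 2: (900/3300)²·19.6²/66 = 0.432938
V̂(x̄_st) = 1.31125
SE(x̄_st) = √1.31125 = 1.1451

SE(x̄_st) ≈ 1.15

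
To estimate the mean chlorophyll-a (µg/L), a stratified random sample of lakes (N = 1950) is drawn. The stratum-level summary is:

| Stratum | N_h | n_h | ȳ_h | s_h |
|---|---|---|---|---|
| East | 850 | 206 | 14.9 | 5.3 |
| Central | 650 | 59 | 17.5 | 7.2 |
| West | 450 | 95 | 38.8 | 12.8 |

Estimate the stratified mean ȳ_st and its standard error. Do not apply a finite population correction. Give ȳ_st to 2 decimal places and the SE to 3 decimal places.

ȳ_st = Σ W_h ȳ_h = (850·14.9 + 650·17.5 + 450·38.8)/1950 = 21.28205
V̂(ȳ_st) = Σ W_h² s_h²/n_h, with W_h = N_h/N and N = 1950:
  stratum East: (850/1950)²·5.3²/206 = 0.0259091
  stratum Central: (650/1950)²·7.2²/59 = 0.0976271
  stratum West: (450/1950)²·12.8²/95 = 0.0918443
V̂(ȳ_st) = 0.215381
SE(ȳ_st) = √0.215381 = 0.464091

ȳ_st ≈ 21.28, SE ≈ 0.464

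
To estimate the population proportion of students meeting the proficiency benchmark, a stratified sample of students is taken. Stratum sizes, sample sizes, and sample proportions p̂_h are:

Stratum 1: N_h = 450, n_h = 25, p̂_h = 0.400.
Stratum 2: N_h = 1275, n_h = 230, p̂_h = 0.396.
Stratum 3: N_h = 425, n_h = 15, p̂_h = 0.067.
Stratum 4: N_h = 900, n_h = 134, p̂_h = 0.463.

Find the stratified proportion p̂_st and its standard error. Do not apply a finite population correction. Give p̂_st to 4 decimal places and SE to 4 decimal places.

N = 3050; stratum weights W_h = N_h/N.
p̂_st = Σ W_h p̂_h = (450·0.400 + 1275·0.396 + 425·0.067 + 900·0.463)/3050 = 0.37052
V̂(p̂_st) = Σ W_h² p̂_h(1−p̂_h)/(n_h−1):
  stratum 1: (450/3050)²·0.400·0.600/24 = 0.000217683
  stratum 2: (1275/3050)²·0.396·0.604/229 = 0.000182523
  stratum 3: (425/3050)²·0.067·0.933/14 = 8.66975e-05
  stratum 4: (900/3050)²·0.463·0.537/133 = 0.000162775
V̂(p̂_st) = 0.000649679; SE = √V̂ = 0.0254888

p̂_st ≈ 0.3705, SE ≈ 0.0255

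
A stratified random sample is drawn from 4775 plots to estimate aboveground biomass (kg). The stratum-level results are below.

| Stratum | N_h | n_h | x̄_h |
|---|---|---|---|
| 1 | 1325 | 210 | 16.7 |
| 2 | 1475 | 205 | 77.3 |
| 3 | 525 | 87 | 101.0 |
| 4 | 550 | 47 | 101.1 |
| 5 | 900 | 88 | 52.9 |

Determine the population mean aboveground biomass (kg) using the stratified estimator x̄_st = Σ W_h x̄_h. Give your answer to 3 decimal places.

x̄_st ≈ 61.232

N = Σ N_h = 4775. Stratum weights W_h = N_h/N.
x̄_st = (1325·16.7 + 1475·77.3 + 525·101.0 + 550·101.1 + 900·52.9) / 4775 = 61.23246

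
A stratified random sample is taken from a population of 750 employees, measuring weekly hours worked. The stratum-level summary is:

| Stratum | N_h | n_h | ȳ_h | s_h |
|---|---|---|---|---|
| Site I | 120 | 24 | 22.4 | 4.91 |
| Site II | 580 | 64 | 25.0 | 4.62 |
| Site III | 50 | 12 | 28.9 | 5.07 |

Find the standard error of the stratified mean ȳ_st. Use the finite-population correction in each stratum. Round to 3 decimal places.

V̂(ȳ_st) = Σ W_h² (1 − n_h/N_h) s_h²/n_h, with W_h = N_h/N and N = 750:
  stratum Site I: (120/750)²·(1 − 24/120)·4.91²/24 = 0.0205722
  stratum Site II: (580/750)²·(1 − 64/580)·4.62²/64 = 0.177443
  stratum Site III: (50/750)²·(1 − 12/50)·5.07²/12 = 0.00723545
V̂(ȳ_st) = 0.205251
SE(ȳ_st) = √0.205251 = 0.453046

SE(ȳ_st) ≈ 0.453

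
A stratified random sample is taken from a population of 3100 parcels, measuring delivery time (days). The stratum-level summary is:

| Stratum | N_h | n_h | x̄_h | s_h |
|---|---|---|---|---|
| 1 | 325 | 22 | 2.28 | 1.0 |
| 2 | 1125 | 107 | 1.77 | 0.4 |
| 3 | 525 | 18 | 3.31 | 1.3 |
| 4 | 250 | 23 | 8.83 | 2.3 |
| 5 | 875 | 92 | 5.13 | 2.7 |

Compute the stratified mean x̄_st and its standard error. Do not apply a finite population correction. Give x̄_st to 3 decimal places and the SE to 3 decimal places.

x̄_st = Σ W_h x̄_h = (325·2.28 + 1125·1.77 + 525·3.31 + 250·8.83 + 875·5.13)/3100 = 3.60202
V̂(x̄_st) = Σ W_h² s_h²/n_h, with W_h = N_h/N and N = 3100:
  stratum 1: (325/3100)²·1.0²/22 = 0.000499598
  stratum 2: (1125/3100)²·0.4²/107 = 0.000196933
  stratum 3: (525/3100)²·1.3²/18 = 0.00269283
  stratum 4: (250/3100)²·2.3²/23 = 0.00149584
  stratum 5: (875/3100)²·2.7²/92 = 0.00631295
V̂(x̄_st) = 0.0111982
SE(x̄_st) = √0.0111982 = 0.105821

x̄_st ≈ 3.602, SE ≈ 0.106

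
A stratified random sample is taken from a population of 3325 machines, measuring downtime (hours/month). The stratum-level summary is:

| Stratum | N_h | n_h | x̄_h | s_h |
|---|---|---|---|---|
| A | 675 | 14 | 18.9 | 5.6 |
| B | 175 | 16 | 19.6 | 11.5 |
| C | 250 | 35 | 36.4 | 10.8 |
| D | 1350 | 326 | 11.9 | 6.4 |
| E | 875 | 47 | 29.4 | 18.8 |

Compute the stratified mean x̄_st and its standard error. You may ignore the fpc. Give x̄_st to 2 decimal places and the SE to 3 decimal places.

x̄_st ≈ 20.17, SE ≈ 0.822

x̄_st = Σ W_h x̄_h = (675·18.9 + 175·19.6 + 250·36.4 + 1350·11.9 + 875·29.4)/3325 = 20.17368
V̂(x̄_st) = Σ W_h² s_h²/n_h, with W_h = N_h/N and N = 3325:
  stratum A: (675/3325)²·5.6²/14 = 0.092315
  stratum B: (175/3325)²·11.5²/16 = 0.0228965
  stratum C: (250/3325)²·10.8²/35 = 0.0188398
  stratum D: (1350/3325)²·6.4²/326 = 0.0207122
  stratum E: (875/3325)²·18.8²/47 = 0.520776
V̂(x̄_st) = 0.675539
SE(x̄_st) = √0.675539 = 0.821912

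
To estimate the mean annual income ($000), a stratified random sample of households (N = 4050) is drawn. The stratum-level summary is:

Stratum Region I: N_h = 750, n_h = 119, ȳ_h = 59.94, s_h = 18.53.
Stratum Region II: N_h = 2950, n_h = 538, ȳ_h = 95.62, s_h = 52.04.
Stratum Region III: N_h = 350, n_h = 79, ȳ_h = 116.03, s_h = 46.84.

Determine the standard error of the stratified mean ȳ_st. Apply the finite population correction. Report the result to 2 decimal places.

V̂(ȳ_st) = Σ W_h² (1 − n_h/N_h) s_h²/n_h, with W_h = N_h/N and N = 4050:
  stratum Region I: (750/4050)²·(1 − 119/750)·18.53²/119 = 0.08325
  stratum Region II: (2950/4050)²·(1 − 538/2950)·52.04²/538 = 2.18364
  stratum Region III: (350/4050)²·(1 − 79/350)·46.84²/79 = 0.160596
V̂(ȳ_st) = 2.42749
SE(ȳ_st) = √2.42749 = 1.55804

SE(ȳ_st) ≈ 1.56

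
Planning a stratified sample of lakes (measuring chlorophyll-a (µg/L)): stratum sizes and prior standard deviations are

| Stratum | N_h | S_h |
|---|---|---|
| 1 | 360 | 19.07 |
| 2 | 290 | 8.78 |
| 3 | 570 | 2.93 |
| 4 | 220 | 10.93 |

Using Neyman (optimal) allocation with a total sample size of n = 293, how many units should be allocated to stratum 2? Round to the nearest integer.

55

Neyman allocation: n_h = n · N_h S_h / Σ N_i S_i, with n = 293.
  stratum 1: N_h·S_h = 360·19.07 = 6865.20
  stratum 2: N_h·S_h = 290·8.78 = 2546.20
  stratum 3: N_h·S_h = 570·2.93 = 1670.10
  stratum 4: N_h·S_h = 220·10.93 = 2404.60
Σ N_h S_h = 13486.10
n for stratum 2 = 293·2546.20/13486.10 = 55.319 → 55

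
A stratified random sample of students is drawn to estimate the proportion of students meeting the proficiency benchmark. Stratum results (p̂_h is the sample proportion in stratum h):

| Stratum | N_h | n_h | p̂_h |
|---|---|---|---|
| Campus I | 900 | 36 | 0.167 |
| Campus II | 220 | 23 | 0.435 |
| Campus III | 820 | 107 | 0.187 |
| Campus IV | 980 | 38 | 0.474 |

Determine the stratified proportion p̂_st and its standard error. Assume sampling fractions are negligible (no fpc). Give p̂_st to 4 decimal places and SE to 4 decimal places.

N = 2920; stratum weights W_h = N_h/N.
p̂_st = Σ W_h p̂_h = (900·0.167 + 220·0.435 + 820·0.187 + 980·0.474)/2920 = 0.29584
V̂(p̂_st) = Σ W_h² p̂_h(1−p̂_h)/(n_h−1):
  stratum Campus I: (900/2920)²·0.167·0.833/35 = 0.000377583
  stratum Campus II: (220/2920)²·0.435·0.565/22 = 6.34154e-05
  stratum Campus III: (820/2920)²·0.187·0.813/106 = 0.000113107
  stratum Campus IV: (980/2920)²·0.474·0.526/37 = 0.000759012
V̂(p̂_st) = 0.00131312; SE = √V̂ = 0.036237

p̂_st ≈ 0.2958, SE ≈ 0.0362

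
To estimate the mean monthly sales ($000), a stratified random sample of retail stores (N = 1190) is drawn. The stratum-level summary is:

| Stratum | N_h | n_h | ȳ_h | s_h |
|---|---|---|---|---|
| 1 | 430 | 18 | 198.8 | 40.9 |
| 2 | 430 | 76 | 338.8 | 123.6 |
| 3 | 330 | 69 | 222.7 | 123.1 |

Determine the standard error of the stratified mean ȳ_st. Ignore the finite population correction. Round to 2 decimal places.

SE(ȳ_st) ≈ 7.43

V̂(ȳ_st) = Σ W_h² s_h²/n_h, with W_h = N_h/N and N = 1190:
  stratum 1: (430/1190)²·40.9²/18 = 12.1344
  stratum 2: (430/1190)²·123.6²/76 = 26.2462
  stratum 3: (330/1190)²·123.1²/69 = 16.8889
V̂(ȳ_st) = 55.2694
SE(ȳ_st) = √55.2694 = 7.43434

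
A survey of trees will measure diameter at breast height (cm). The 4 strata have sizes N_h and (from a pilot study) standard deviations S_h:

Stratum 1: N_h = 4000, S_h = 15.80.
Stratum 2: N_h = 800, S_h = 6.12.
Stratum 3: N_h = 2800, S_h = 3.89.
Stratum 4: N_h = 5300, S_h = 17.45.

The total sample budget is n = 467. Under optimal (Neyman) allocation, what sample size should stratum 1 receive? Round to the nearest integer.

172

Neyman allocation: n_h = n · N_h S_h / Σ N_i S_i, with n = 467.
  stratum 1: N_h·S_h = 4000·15.80 = 63200.00
  stratum 2: N_h·S_h = 800·6.12 = 4896.00
  stratum 3: N_h·S_h = 2800·3.89 = 10892.00
  stratum 4: N_h·S_h = 5300·17.45 = 92485.00
Σ N_h S_h = 171473.00
n for stratum 1 = 467·63200.00/171473.00 = 172.123 → 172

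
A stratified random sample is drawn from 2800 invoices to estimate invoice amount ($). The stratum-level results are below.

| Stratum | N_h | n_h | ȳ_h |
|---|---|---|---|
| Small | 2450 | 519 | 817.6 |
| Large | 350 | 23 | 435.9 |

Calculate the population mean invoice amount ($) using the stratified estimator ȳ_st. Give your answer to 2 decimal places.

N = Σ N_h = 2800. Stratum weights W_h = N_h/N.
ȳ_st = (2450·817.6 + 350·435.9) / 2800 = 769.8875

ȳ_st ≈ 769.89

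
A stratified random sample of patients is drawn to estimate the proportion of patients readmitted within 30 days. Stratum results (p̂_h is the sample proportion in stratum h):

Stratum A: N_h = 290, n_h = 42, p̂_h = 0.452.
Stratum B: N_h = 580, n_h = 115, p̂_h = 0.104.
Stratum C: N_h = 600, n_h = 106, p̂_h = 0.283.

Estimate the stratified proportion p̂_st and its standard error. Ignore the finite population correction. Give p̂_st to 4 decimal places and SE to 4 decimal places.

p̂_st ≈ 0.2457, SE ≈ 0.0262

N = 1470; stratum weights W_h = N_h/N.
p̂_st = Σ W_h p̂_h = (290·0.452 + 580·0.104 + 600·0.283)/1470 = 0.24571
V̂(p̂_st) = Σ W_h² p̂_h(1−p̂_h)/(n_h−1):
  stratum A: (290/1470)²·0.452·0.548/41 = 0.000235124
  stratum B: (580/1470)²·0.104·0.896/114 = 0.00012725
  stratum C: (600/1470)²·0.283·0.717/105 = 0.000321947
V̂(p̂_st) = 0.000684321; SE = √V̂ = 0.0261595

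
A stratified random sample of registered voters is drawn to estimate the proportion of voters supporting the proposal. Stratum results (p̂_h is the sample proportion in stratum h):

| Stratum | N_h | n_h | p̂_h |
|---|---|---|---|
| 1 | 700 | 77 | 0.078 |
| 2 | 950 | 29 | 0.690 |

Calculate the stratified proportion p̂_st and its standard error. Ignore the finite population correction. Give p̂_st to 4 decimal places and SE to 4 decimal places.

N = 1650; stratum weights W_h = N_h/N.
p̂_st = Σ W_h p̂_h = (700·0.078 + 950·0.690)/1650 = 0.43036
V̂(p̂_st) = Σ W_h² p̂_h(1−p̂_h)/(n_h−1):
  stratum 1: (700/1650)²·0.078·0.922/76 = 0.00017031
  stratum 2: (950/1650)²·0.690·0.310/28 = 0.0025324
V̂(p̂_st) = 0.00270271; SE = √V̂ = 0.0519876

p̂_st ≈ 0.4304, SE ≈ 0.0520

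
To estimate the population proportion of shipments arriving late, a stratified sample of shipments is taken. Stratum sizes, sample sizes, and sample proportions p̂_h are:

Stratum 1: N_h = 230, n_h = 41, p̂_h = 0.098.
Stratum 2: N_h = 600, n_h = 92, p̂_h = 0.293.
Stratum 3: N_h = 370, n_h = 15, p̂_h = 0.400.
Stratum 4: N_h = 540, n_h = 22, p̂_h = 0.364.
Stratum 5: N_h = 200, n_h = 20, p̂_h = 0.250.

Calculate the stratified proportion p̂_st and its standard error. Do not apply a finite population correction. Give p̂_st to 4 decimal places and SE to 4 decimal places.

N = 1940; stratum weights W_h = N_h/N.
p̂_st = Σ W_h p̂_h = (230·0.098 + 600·0.293 + 370·0.400 + 540·0.364 + 200·0.250)/1940 = 0.30562
V̂(p̂_st) = Σ W_h² p̂_h(1−p̂_h)/(n_h−1):
  stratum 1: (230/1940)²·0.098·0.902/40 = 3.10617e-05
  stratum 2: (600/1940)²·0.293·0.707/91 = 0.000217743
  stratum 3: (370/1940)²·0.400·0.600/14 = 0.000623567
  stratum 4: (540/1940)²·0.364·0.636/21 = 0.000854129
  stratum 5: (200/1940)²·0.250·0.750/19 = 0.000104883
V̂(p̂_st) = 0.00183138; SE = √V̂ = 0.0427947

p̂_st ≈ 0.3056, SE ≈ 0.0428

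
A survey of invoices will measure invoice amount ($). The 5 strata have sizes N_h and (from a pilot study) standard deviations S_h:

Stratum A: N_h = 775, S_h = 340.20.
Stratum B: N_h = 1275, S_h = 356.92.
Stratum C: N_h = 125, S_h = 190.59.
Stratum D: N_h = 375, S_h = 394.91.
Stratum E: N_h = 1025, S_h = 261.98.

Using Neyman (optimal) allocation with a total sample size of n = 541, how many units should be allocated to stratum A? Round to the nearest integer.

123

Neyman allocation: n_h = n · N_h S_h / Σ N_i S_i, with n = 541.
  stratum A: N_h·S_h = 775·340.20 = 263655.00
  stratum B: N_h·S_h = 1275·356.92 = 455073.00
  stratum C: N_h·S_h = 125·190.59 = 23823.75
  stratum D: N_h·S_h = 375·394.91 = 148091.25
  stratum E: N_h·S_h = 1025·261.98 = 268529.50
Σ N_h S_h = 1159172.50
n for stratum A = 541·263655.00/1159172.50 = 123.051 → 123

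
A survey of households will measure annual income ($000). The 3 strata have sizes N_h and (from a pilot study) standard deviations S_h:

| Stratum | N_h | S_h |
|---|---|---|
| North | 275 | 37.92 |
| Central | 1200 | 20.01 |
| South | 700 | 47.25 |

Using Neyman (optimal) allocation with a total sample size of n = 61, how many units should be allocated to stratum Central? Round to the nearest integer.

Neyman allocation: n_h = n · N_h S_h / Σ N_i S_i, with n = 61.
  stratum North: N_h·S_h = 275·37.92 = 10428.00
  stratum Central: N_h·S_h = 1200·20.01 = 24012.00
  stratum South: N_h·S_h = 700·47.25 = 33075.00
Σ N_h S_h = 67515.00
n for stratum Central = 61·24012.00/67515.00 = 21.695 → 22

22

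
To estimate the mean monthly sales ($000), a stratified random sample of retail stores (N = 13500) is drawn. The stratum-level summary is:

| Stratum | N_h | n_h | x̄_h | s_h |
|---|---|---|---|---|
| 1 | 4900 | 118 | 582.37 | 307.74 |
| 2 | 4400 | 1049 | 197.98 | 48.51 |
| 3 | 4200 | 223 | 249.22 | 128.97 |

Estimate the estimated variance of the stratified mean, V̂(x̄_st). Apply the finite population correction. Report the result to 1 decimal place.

V̂(x̄_st) = Σ W_h² (1 − n_h/N_h) s_h²/n_h, with W_h = N_h/N and N = 13500:
  stratum 1: (4900/13500)²·(1 − 118/4900)·307.74²/118 = 103.187
  stratum 2: (4400/13500)²·(1 − 1049/4400)·48.51²/1049 = 0.181487
  stratum 3: (4200/13500)²·(1 − 223/4200)·128.97²/223 = 6.83612
V̂(x̄_st) = 110.204

V̂(x̄_st) ≈ 110.2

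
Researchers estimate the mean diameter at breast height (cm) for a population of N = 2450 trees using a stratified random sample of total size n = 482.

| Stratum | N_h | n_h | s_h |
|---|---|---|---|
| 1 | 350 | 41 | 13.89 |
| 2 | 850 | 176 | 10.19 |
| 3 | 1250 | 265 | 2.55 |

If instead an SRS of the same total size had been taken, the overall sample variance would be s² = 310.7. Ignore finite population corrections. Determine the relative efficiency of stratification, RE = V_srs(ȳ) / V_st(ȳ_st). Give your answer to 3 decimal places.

RE ≈ 3.717

V̂(ȳ_st) = Σ W_h² s_h²/n_h, with W_h = N_h/N and N = 2450:
  stratum 1: (350/2450)²·13.89²/41 = 0.0960339
  stratum 2: (850/2450)²·10.19²/176 = 0.0710136
  stratum 3: (1250/2450)²·2.55²/265 = 0.00638737
V_st = 0.173435
V_srs = s²/n = 310.7/482 = 0.644606
Relative efficiency = V_srs / V_st = 0.644606/0.173435 = 3.7167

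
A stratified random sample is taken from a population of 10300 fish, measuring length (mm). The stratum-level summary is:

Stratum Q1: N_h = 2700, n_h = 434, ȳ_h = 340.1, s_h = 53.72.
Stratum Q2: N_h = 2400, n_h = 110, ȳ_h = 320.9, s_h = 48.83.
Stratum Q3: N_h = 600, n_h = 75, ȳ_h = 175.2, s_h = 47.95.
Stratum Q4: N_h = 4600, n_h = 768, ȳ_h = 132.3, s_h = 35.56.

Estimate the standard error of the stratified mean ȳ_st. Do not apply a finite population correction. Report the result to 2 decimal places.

SE(ȳ_st) ≈ 1.44

V̂(ȳ_st) = Σ W_h² s_h²/n_h, with W_h = N_h/N and N = 10300:
  stratum Q1: (2700/10300)²·53.72²/434 = 0.456915
  stratum Q2: (2400/10300)²·48.83²/110 = 1.17687
  stratum Q3: (600/10300)²·47.95²/75 = 0.104027
  stratum Q4: (4600/10300)²·35.56²/768 = 0.3284
V̂(ȳ_st) = 2.06621
SE(ȳ_st) = √2.06621 = 1.43743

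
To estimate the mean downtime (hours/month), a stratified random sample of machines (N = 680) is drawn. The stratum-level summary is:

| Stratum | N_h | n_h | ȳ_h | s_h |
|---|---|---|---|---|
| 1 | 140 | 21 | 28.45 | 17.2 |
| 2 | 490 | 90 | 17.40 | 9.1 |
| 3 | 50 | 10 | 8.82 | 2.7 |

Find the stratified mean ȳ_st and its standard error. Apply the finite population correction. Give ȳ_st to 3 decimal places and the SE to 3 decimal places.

ȳ_st ≈ 19.044, SE ≈ 0.949

ȳ_st = Σ W_h ȳ_h = (140·28.45 + 490·17.40 + 50·8.82)/680 = 19.04412
V̂(ȳ_st) = Σ W_h² (1 − n_h/N_h) s_h²/n_h, with W_h = N_h/N and N = 680:
  stratum 1: (140/680)²·(1 − 21/140)·17.2²/21 = 0.507569
  stratum 2: (490/680)²·(1 − 90/490)·9.1²/90 = 0.390012
  stratum 3: (50/680)²·(1 − 10/50)·2.7²/10 = 0.00315311
V̂(ȳ_st) = 0.900734
SE(ȳ_st) = √0.900734 = 0.94907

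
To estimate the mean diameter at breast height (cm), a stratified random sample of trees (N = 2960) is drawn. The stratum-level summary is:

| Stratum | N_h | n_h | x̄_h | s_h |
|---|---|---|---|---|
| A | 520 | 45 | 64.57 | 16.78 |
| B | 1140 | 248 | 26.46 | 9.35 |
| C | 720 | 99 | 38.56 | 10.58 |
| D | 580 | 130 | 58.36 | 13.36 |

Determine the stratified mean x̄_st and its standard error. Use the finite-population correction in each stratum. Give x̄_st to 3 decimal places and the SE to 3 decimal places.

x̄_st ≈ 42.349, SE ≈ 0.562

x̄_st = Σ W_h x̄_h = (520·64.57 + 1140·26.46 + 720·38.56 + 580·58.36)/2960 = 42.34892
V̂(x̄_st) = Σ W_h² (1 − n_h/N_h) s_h²/n_h, with W_h = N_h/N and N = 2960:
  stratum A: (520/2960)²·(1 − 45/520)·16.78²/45 = 0.176394
  stratum B: (1140/2960)²·(1 − 248/1140)·9.35²/248 = 0.0409127
  stratum C: (720/2960)²·(1 − 99/720)·10.58²/99 = 0.0577001
  stratum D: (580/2960)²·(1 − 130/580)·13.36²/130 = 0.0409003
V̂(x̄_st) = 0.315908
SE(x̄_st) = √0.315908 = 0.562057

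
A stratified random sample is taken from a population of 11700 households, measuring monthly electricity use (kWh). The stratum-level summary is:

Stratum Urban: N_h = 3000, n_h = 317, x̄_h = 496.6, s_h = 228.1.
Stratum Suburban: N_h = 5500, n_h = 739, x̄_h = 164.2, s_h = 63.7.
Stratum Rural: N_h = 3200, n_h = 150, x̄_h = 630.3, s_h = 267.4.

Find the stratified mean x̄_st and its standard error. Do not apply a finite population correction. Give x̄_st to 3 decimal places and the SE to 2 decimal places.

x̄_st ≈ 376.911, SE ≈ 6.90

x̄_st = Σ W_h x̄_h = (3000·496.6 + 5500·164.2 + 3200·630.3)/11700 = 376.91111
V̂(x̄_st) = Σ W_h² s_h²/n_h, with W_h = N_h/N and N = 11700:
  stratum Urban: (3000/11700)²·228.1²/317 = 10.791
  stratum Suburban: (5500/11700)²·63.7²/739 = 1.21336
  stratum Rural: (3200/11700)²·267.4²/150 = 35.6582
V̂(x̄_st) = 47.6626
SE(x̄_st) = √47.6626 = 6.90381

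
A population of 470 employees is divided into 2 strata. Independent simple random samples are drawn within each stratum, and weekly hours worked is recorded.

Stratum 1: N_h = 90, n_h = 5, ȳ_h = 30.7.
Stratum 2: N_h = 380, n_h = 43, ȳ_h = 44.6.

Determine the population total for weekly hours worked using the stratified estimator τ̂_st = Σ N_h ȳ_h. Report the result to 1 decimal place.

τ̂_st = Σ N_h ȳ_h = 90·30.7 + 380·44.6 = 19711.0

τ̂_st ≈ 19711.0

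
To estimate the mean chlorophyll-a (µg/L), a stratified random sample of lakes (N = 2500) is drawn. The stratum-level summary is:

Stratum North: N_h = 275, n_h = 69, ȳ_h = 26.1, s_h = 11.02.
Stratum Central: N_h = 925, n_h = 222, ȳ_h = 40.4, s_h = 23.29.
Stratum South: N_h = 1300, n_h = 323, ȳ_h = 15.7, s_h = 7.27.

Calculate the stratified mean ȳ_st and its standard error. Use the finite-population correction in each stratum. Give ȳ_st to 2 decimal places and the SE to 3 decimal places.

ȳ_st ≈ 25.98, SE ≈ 0.551

ȳ_st = Σ W_h ȳ_h = (275·26.1 + 925·40.4 + 1300·15.7)/2500 = 25.98300
V̂(ȳ_st) = Σ W_h² (1 − n_h/N_h) s_h²/n_h, with W_h = N_h/N and N = 2500:
  stratum North: (275/2500)²·(1 − 69/275)·11.02²/69 = 0.0159527
  stratum Central: (925/2500)²·(1 − 222/925)·23.29²/222 = 0.254216
  stratum South: (1300/2500)²·(1 − 323/1300)·7.27²/323 = 0.0332525
V̂(ȳ_st) = 0.303421
SE(ȳ_st) = √0.303421 = 0.550837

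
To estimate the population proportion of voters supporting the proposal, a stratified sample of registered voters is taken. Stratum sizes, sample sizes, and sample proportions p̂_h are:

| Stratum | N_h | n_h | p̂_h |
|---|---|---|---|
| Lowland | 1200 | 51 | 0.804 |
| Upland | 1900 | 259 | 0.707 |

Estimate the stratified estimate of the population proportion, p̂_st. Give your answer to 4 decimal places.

p̂_st ≈ 0.7445

N = 3100; stratum weights W_h = N_h/N.
p̂_st = Σ W_h p̂_h = (1200·0.804 + 1900·0.707)/3100 = 0.74455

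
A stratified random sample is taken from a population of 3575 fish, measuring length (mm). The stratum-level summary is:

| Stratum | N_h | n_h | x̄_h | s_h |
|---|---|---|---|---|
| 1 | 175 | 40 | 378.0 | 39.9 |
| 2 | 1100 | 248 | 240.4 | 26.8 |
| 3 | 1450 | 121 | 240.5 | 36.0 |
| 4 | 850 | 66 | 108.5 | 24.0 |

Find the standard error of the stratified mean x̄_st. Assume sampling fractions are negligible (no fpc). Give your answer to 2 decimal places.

SE(x̄_st) ≈ 1.62

V̂(x̄_st) = Σ W_h² s_h²/n_h, with W_h = N_h/N and N = 3575:
  stratum 1: (175/3575)²·39.9²/40 = 0.0953696
  stratum 2: (1100/3575)²·26.8²/248 = 0.27419
  stratum 3: (1450/3575)²·36.0²/121 = 1.76199
  stratum 4: (850/3575)²·24.0²/66 = 0.49336
V̂(x̄_st) = 2.62491
SE(x̄_st) = √2.62491 = 1.62016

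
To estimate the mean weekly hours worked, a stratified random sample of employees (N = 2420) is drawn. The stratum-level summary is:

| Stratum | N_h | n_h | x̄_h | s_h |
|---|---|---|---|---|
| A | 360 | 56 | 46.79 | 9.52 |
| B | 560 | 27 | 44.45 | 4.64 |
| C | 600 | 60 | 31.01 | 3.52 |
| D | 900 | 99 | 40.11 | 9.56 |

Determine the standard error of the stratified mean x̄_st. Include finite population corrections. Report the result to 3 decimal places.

SE(x̄_st) ≈ 0.443

V̂(x̄_st) = Σ W_h² (1 − n_h/N_h) s_h²/n_h, with W_h = N_h/N and N = 2420:
  stratum A: (360/2420)²·(1 − 56/360)·9.52²/56 = 0.0302434
  stratum B: (560/2420)²·(1 − 27/560)·4.64²/27 = 0.0406403
  stratum C: (600/2420)²·(1 − 60/600)·3.52²/60 = 0.0114248
  stratum D: (900/2420)²·(1 − 99/900)·9.56²/99 = 0.113638
V̂(x̄_st) = 0.195947
SE(x̄_st) = √0.195947 = 0.442659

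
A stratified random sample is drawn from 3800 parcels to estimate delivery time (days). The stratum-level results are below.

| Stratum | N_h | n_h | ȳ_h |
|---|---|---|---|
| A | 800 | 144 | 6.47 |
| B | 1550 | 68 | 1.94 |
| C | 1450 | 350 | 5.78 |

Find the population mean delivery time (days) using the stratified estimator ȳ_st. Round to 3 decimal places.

N = Σ N_h = 3800. Stratum weights W_h = N_h/N.
ȳ_st = (800·6.47 + 1550·1.94 + 1450·5.78) / 3800 = 4.35895

ȳ_st ≈ 4.359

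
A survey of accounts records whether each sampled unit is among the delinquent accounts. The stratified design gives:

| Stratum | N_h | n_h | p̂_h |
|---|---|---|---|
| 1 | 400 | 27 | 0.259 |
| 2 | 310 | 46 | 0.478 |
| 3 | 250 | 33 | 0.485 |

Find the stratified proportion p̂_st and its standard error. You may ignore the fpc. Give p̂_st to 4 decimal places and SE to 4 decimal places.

p̂_st ≈ 0.3886, SE ≈ 0.0489

N = 960; stratum weights W_h = N_h/N.
p̂_st = Σ W_h p̂_h = (400·0.259 + 310·0.478 + 250·0.485)/960 = 0.38857
V̂(p̂_st) = Σ W_h² p̂_h(1−p̂_h)/(n_h−1):
  stratum 1: (400/960)²·0.259·0.741/26 = 0.00128151
  stratum 2: (310/960)²·0.478·0.522/45 = 0.000578185
  stratum 3: (250/960)²·0.485·0.515/32 = 0.000529342
V̂(p̂_st) = 0.00238904; SE = √V̂ = 0.0488778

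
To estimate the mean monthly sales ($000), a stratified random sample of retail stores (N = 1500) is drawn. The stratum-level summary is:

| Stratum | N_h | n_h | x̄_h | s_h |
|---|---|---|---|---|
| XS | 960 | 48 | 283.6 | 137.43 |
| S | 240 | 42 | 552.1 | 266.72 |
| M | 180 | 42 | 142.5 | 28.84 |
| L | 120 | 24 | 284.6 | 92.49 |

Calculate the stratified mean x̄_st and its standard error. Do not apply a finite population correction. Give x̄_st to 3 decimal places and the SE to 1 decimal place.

x̄_st ≈ 309.708, SE ≈ 14.4

x̄_st = Σ W_h x̄_h = (960·283.6 + 240·552.1 + 180·142.5 + 120·284.6)/1500 = 309.70800
V̂(x̄_st) = Σ W_h² s_h²/n_h, with W_h = N_h/N and N = 1500:
  stratum XS: (960/1500)²·137.43²/48 = 161.169
  stratum S: (240/1500)²·266.72²/42 = 43.3613
  stratum M: (180/1500)²·28.84²/42 = 0.28517
  stratum L: (120/1500)²·92.49²/24 = 2.28117
V̂(x̄_st) = 207.097
SE(x̄_st) = √207.097 = 14.3909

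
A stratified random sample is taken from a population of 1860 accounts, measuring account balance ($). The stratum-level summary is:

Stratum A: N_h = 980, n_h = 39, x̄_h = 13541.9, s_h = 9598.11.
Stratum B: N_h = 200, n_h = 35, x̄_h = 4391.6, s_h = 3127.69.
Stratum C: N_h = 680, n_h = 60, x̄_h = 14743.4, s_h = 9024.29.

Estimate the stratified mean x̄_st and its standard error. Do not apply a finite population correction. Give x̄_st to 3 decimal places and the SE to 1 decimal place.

x̄_st = Σ W_h x̄_h = (980·13541.9 + 200·4391.6 + 680·14743.4)/1860 = 12997.25484
V̂(x̄_st) = Σ W_h² s_h²/n_h, with W_h = N_h/N and N = 1860:
  stratum A: (980/1860)²·9598.11²/39 = 655742
  stratum B: (200/1860)²·3127.69²/35 = 3231.57
  stratum C: (680/1860)²·9024.29²/60 = 181412
V̂(x̄_st) = 840386
SE(x̄_st) = √840386 = 916.726

x̄_st ≈ 12997.255, SE ≈ 916.7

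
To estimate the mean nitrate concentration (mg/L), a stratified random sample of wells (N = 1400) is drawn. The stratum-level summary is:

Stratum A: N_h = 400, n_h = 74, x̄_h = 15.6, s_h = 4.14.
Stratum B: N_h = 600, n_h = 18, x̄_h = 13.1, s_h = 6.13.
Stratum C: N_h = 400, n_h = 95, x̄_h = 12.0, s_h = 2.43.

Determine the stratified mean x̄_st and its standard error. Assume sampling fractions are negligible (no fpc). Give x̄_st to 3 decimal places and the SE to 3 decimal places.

x̄_st ≈ 13.500, SE ≈ 0.638

x̄_st = Σ W_h x̄_h = (400·15.6 + 600·13.1 + 400·12.0)/1400 = 13.50000
V̂(x̄_st) = Σ W_h² s_h²/n_h, with W_h = N_h/N and N = 1400:
  stratum A: (400/1400)²·4.14²/74 = 0.0189074
  stratum B: (600/1400)²·6.13²/18 = 0.383438
  stratum C: (400/1400)²·2.43²/95 = 0.00507403
V̂(x̄_st) = 0.407419
SE(x̄_st) = √0.407419 = 0.638294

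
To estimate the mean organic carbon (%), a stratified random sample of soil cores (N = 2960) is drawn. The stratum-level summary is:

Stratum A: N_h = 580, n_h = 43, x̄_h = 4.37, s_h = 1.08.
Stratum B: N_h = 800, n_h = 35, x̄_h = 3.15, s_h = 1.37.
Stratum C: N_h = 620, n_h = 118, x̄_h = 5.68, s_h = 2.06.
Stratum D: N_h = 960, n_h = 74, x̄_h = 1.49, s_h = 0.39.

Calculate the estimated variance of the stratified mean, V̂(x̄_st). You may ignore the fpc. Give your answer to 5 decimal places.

V̂(x̄_st) ≈ 0.00675

V̂(x̄_st) = Σ W_h² s_h²/n_h, with W_h = N_h/N and N = 2960:
  stratum A: (580/2960)²·1.08²/43 = 0.00104148
  stratum B: (800/2960)²·1.37²/35 = 0.00391714
  stratum C: (620/2960)²·2.06²/118 = 0.0015778
  stratum D: (960/2960)²·0.39²/74 = 0.0002162
V̂(x̄_st) = 0.00675263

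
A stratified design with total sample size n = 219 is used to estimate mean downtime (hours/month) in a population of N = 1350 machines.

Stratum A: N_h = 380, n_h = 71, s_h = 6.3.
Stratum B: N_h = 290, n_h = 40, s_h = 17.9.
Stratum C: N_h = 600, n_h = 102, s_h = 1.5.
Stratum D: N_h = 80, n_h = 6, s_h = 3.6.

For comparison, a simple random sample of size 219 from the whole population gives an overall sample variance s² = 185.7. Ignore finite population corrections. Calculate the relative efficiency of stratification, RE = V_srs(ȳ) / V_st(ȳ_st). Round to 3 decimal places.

RE ≈ 1.991

V̂(ȳ_st) = Σ W_h² s_h²/n_h, with W_h = N_h/N and N = 1350:
  stratum A: (380/1350)²·6.3²/71 = 0.0442917
  stratum B: (290/1350)²·17.9²/40 = 0.369636
  stratum C: (600/1350)²·1.5²/102 = 0.0043573
  stratum D: (80/1350)²·3.6²/6 = 0.00758519
V_st = 0.42587
V_srs = s²/n = 185.7/219 = 0.847945
Relative efficiency = V_srs / V_st = 0.847945/0.42587 = 1.9911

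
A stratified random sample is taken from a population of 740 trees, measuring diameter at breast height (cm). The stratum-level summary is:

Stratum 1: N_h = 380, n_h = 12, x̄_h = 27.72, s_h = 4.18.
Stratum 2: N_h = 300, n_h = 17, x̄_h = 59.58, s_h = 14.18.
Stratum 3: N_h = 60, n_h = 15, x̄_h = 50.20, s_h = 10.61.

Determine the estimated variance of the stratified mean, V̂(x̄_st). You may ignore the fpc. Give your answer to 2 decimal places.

V̂(x̄_st) = Σ W_h² s_h²/n_h, with W_h = N_h/N and N = 740:
  stratum 1: (380/740)²·4.18²/12 = 0.38395
  stratum 2: (300/740)²·14.18²/17 = 1.94394
  stratum 3: (60/740)²·10.61²/15 = 0.0493377
V̂(x̄_st) = 2.37723

V̂(x̄_st) ≈ 2.38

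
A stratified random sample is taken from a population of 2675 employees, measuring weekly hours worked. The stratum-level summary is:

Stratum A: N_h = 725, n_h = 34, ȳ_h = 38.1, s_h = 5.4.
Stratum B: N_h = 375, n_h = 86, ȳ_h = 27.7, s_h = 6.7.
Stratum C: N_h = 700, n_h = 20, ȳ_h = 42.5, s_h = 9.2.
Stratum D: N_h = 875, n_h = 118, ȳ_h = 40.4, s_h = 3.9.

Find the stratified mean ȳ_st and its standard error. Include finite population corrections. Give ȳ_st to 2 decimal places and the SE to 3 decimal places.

ȳ_st ≈ 38.55, SE ≈ 0.601

ȳ_st = Σ W_h ȳ_h = (725·38.1 + 375·27.7 + 700·42.5 + 875·40.4)/2675 = 38.54579
V̂(ȳ_st) = Σ W_h² (1 − n_h/N_h) s_h²/n_h, with W_h = N_h/N and N = 2675:
  stratum A: (725/2675)²·(1 − 34/725)·5.4²/34 = 0.060045
  stratum B: (375/2675)²·(1 − 86/375)·6.7²/86 = 0.00790556
  stratum C: (700/2675)²·(1 − 20/700)·9.2²/20 = 0.281517
  stratum D: (875/2675)²·(1 − 118/875)·3.9²/118 = 0.0119317
V̂(ȳ_st) = 0.3614
SE(ȳ_st) = √0.3614 = 0.601165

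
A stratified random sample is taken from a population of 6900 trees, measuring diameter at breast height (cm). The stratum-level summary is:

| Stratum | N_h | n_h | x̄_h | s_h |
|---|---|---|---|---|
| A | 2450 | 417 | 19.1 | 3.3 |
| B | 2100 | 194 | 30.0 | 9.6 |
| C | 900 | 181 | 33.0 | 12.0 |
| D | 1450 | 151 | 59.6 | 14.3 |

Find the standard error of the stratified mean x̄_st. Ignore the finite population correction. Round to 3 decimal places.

SE(x̄_st) ≈ 0.347

V̂(x̄_st) = Σ W_h² s_h²/n_h, with W_h = N_h/N and N = 6900:
  stratum A: (2450/6900)²·3.3²/417 = 0.0032925
  stratum B: (2100/6900)²·9.6²/194 = 0.0440029
  stratum C: (900/6900)²·12.0²/181 = 0.0135354
  stratum D: (1450/6900)²·14.3²/151 = 0.0598044
V̂(x̄_st) = 0.120635
SE(x̄_st) = √0.120635 = 0.347326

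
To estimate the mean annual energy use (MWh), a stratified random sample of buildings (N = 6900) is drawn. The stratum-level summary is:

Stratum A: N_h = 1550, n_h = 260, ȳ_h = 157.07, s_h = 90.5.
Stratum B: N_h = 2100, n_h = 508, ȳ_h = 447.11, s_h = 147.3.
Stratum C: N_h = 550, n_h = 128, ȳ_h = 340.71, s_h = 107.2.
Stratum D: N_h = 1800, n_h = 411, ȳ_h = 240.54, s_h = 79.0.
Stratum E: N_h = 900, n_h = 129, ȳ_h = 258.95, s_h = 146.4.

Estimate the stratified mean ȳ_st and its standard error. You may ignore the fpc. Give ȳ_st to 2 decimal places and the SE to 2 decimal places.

ȳ_st ≈ 295.04, SE ≈ 3.16

ȳ_st = Σ W_h ȳ_h = (1550·157.07 + 2100·447.11 + 550·340.71 + 1800·240.54 + 900·258.95)/6900 = 295.04449
V̂(ȳ_st) = Σ W_h² s_h²/n_h, with W_h = N_h/N and N = 6900:
  stratum A: (1550/6900)²·90.5²/260 = 1.5896
  stratum B: (2100/6900)²·147.3²/508 = 3.95624
  stratum C: (550/6900)²·107.2²/128 = 0.570436
  stratum D: (1800/6900)²·79.0²/411 = 1.03338
  stratum E: (900/6900)²·146.4²/129 = 2.8267
V̂(ȳ_st) = 9.97635
SE(ȳ_st) = √9.97635 = 3.15854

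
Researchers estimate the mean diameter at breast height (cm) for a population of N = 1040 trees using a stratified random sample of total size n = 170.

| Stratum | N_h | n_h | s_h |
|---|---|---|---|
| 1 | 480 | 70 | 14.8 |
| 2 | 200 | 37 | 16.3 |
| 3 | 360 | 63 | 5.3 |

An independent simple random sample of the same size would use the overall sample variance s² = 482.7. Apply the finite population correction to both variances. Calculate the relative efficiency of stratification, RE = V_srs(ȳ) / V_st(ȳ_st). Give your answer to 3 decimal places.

RE ≈ 2.862

V̂(ȳ_st) = Σ W_h² (1 − n_h/N_h) s_h²/n_h, with W_h = N_h/N and N = 1040:
  stratum 1: (480/1040)²·(1 − 70/480)·14.8²/70 = 0.569356
  stratum 2: (200/1040)²·(1 − 37/200)·16.3²/37 = 0.216433
  stratum 3: (360/1040)²·(1 − 63/360)·5.3²/63 = 0.0440761
V_st = 0.829865
V_srs = (1 − 170/1040)·482.7/170 = 2.37528
Relative efficiency = V_srs / V_st = 2.37528/0.829865 = 2.8622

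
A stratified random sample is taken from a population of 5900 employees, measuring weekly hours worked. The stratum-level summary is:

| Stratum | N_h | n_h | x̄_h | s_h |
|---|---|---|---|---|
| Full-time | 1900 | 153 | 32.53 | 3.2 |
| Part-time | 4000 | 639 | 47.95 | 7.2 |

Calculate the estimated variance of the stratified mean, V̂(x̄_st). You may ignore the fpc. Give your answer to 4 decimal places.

V̂(x̄_st) ≈ 0.0442

V̂(x̄_st) = Σ W_h² s_h²/n_h, with W_h = N_h/N and N = 5900:
  stratum Full-time: (1900/5900)²·3.2²/153 = 0.00694083
  stratum Part-time: (4000/5900)²·7.2²/639 = 0.0372889
V̂(x̄_st) = 0.0442298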